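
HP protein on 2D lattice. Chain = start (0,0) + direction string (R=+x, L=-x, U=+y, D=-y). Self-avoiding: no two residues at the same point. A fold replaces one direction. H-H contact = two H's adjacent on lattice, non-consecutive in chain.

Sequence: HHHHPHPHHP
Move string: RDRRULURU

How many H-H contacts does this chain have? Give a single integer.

Positions: [(0, 0), (1, 0), (1, -1), (2, -1), (3, -1), (3, 0), (2, 0), (2, 1), (3, 1), (3, 2)]
H-H contact: residue 5 @(3,0) - residue 8 @(3, 1)

Answer: 1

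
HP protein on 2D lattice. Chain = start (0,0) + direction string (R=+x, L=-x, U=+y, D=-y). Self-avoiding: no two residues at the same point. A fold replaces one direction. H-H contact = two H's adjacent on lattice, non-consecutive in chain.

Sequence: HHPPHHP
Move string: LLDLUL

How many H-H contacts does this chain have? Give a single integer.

Answer: 0

Derivation:
Positions: [(0, 0), (-1, 0), (-2, 0), (-2, -1), (-3, -1), (-3, 0), (-4, 0)]
No H-H contacts found.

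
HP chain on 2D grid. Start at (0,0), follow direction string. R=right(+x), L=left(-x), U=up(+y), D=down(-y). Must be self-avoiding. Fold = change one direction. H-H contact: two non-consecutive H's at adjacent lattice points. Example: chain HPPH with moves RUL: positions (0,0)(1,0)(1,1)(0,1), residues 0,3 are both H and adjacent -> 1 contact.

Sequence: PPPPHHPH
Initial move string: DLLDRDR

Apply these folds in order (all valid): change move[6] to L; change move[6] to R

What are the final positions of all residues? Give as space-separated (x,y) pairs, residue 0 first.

Initial moves: DLLDRDR
Fold: move[6]->L => DLLDRDL (positions: [(0, 0), (0, -1), (-1, -1), (-2, -1), (-2, -2), (-1, -2), (-1, -3), (-2, -3)])
Fold: move[6]->R => DLLDRDR (positions: [(0, 0), (0, -1), (-1, -1), (-2, -1), (-2, -2), (-1, -2), (-1, -3), (0, -3)])

Answer: (0,0) (0,-1) (-1,-1) (-2,-1) (-2,-2) (-1,-2) (-1,-3) (0,-3)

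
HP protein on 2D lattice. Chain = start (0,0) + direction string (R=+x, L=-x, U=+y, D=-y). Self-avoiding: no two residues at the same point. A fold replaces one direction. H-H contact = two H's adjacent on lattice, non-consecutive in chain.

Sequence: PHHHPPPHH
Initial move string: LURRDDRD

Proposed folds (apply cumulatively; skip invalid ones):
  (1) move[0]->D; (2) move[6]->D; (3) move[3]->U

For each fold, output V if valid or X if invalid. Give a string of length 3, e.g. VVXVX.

Initial: LURRDDRD -> [(0, 0), (-1, 0), (-1, 1), (0, 1), (1, 1), (1, 0), (1, -1), (2, -1), (2, -2)]
Fold 1: move[0]->D => DURRDDRD INVALID (collision), skipped
Fold 2: move[6]->D => LURRDDDD VALID
Fold 3: move[3]->U => LURUDDDD INVALID (collision), skipped

Answer: XVX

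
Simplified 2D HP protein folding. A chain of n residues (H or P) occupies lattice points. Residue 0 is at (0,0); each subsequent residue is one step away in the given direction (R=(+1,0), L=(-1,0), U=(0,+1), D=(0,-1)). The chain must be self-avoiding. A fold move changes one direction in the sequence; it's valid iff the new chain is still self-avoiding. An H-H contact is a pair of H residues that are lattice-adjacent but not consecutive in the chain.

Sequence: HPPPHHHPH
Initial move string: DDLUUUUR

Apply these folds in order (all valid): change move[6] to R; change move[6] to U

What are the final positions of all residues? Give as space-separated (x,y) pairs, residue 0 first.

Initial moves: DDLUUUUR
Fold: move[6]->R => DDLUUURR (positions: [(0, 0), (0, -1), (0, -2), (-1, -2), (-1, -1), (-1, 0), (-1, 1), (0, 1), (1, 1)])
Fold: move[6]->U => DDLUUUUR (positions: [(0, 0), (0, -1), (0, -2), (-1, -2), (-1, -1), (-1, 0), (-1, 1), (-1, 2), (0, 2)])

Answer: (0,0) (0,-1) (0,-2) (-1,-2) (-1,-1) (-1,0) (-1,1) (-1,2) (0,2)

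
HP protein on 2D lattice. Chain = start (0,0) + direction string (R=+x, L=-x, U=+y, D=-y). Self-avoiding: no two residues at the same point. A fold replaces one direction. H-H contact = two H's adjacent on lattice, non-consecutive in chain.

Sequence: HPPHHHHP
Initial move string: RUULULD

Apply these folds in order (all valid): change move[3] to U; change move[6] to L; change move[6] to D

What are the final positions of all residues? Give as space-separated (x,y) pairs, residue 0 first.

Answer: (0,0) (1,0) (1,1) (1,2) (1,3) (1,4) (0,4) (0,3)

Derivation:
Initial moves: RUULULD
Fold: move[3]->U => RUUUULD (positions: [(0, 0), (1, 0), (1, 1), (1, 2), (1, 3), (1, 4), (0, 4), (0, 3)])
Fold: move[6]->L => RUUUULL (positions: [(0, 0), (1, 0), (1, 1), (1, 2), (1, 3), (1, 4), (0, 4), (-1, 4)])
Fold: move[6]->D => RUUUULD (positions: [(0, 0), (1, 0), (1, 1), (1, 2), (1, 3), (1, 4), (0, 4), (0, 3)])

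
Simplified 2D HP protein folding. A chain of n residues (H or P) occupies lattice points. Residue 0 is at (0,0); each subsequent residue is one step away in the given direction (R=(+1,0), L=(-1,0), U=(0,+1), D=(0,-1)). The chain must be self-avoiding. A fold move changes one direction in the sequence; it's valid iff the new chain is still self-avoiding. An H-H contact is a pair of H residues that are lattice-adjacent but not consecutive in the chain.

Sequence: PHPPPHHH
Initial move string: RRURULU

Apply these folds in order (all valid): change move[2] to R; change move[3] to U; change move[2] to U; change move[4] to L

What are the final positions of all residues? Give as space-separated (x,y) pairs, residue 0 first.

Answer: (0,0) (1,0) (2,0) (2,1) (2,2) (1,2) (0,2) (0,3)

Derivation:
Initial moves: RRURULU
Fold: move[2]->R => RRRRULU (positions: [(0, 0), (1, 0), (2, 0), (3, 0), (4, 0), (4, 1), (3, 1), (3, 2)])
Fold: move[3]->U => RRRUULU (positions: [(0, 0), (1, 0), (2, 0), (3, 0), (3, 1), (3, 2), (2, 2), (2, 3)])
Fold: move[2]->U => RRUUULU (positions: [(0, 0), (1, 0), (2, 0), (2, 1), (2, 2), (2, 3), (1, 3), (1, 4)])
Fold: move[4]->L => RRUULLU (positions: [(0, 0), (1, 0), (2, 0), (2, 1), (2, 2), (1, 2), (0, 2), (0, 3)])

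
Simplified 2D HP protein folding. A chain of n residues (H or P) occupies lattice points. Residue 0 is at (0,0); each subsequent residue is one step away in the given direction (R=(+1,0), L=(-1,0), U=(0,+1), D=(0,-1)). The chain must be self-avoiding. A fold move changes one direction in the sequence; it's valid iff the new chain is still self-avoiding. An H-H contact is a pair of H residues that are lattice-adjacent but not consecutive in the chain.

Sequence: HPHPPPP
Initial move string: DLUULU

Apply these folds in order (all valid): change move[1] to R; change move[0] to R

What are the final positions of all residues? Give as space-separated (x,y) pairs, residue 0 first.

Answer: (0,0) (1,0) (2,0) (2,1) (2,2) (1,2) (1,3)

Derivation:
Initial moves: DLUULU
Fold: move[1]->R => DRUULU (positions: [(0, 0), (0, -1), (1, -1), (1, 0), (1, 1), (0, 1), (0, 2)])
Fold: move[0]->R => RRUULU (positions: [(0, 0), (1, 0), (2, 0), (2, 1), (2, 2), (1, 2), (1, 3)])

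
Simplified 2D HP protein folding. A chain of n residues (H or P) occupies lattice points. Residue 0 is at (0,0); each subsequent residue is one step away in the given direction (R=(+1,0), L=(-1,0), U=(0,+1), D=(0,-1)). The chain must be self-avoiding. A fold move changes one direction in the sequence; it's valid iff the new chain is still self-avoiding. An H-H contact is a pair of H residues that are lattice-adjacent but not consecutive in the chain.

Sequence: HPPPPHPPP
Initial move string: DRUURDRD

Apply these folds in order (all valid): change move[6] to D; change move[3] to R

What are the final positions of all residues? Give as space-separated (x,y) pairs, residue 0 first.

Answer: (0,0) (0,-1) (1,-1) (1,0) (2,0) (3,0) (3,-1) (3,-2) (3,-3)

Derivation:
Initial moves: DRUURDRD
Fold: move[6]->D => DRUURDDD (positions: [(0, 0), (0, -1), (1, -1), (1, 0), (1, 1), (2, 1), (2, 0), (2, -1), (2, -2)])
Fold: move[3]->R => DRURRDDD (positions: [(0, 0), (0, -1), (1, -1), (1, 0), (2, 0), (3, 0), (3, -1), (3, -2), (3, -3)])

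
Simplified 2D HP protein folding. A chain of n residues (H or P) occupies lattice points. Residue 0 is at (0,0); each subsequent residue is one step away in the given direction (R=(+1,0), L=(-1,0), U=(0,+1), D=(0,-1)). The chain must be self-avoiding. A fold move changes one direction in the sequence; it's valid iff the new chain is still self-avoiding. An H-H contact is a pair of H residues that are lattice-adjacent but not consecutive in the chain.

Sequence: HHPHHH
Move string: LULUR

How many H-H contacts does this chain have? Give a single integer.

Answer: 0

Derivation:
Positions: [(0, 0), (-1, 0), (-1, 1), (-2, 1), (-2, 2), (-1, 2)]
No H-H contacts found.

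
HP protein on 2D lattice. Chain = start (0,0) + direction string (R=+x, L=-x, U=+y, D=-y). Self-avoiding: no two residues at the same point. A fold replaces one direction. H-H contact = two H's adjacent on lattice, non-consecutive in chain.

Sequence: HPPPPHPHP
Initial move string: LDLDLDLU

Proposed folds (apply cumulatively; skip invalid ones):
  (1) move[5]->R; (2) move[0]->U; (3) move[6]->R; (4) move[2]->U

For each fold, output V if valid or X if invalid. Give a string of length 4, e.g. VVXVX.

Answer: XXXX

Derivation:
Initial: LDLDLDLU -> [(0, 0), (-1, 0), (-1, -1), (-2, -1), (-2, -2), (-3, -2), (-3, -3), (-4, -3), (-4, -2)]
Fold 1: move[5]->R => LDLDLRLU INVALID (collision), skipped
Fold 2: move[0]->U => UDLDLDLU INVALID (collision), skipped
Fold 3: move[6]->R => LDLDLDRU INVALID (collision), skipped
Fold 4: move[2]->U => LDUDLDLU INVALID (collision), skipped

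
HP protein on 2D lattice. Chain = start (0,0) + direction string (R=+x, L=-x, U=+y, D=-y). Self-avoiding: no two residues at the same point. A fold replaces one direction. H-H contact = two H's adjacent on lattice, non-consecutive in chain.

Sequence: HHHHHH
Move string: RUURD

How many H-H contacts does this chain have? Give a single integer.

Positions: [(0, 0), (1, 0), (1, 1), (1, 2), (2, 2), (2, 1)]
H-H contact: residue 2 @(1,1) - residue 5 @(2, 1)

Answer: 1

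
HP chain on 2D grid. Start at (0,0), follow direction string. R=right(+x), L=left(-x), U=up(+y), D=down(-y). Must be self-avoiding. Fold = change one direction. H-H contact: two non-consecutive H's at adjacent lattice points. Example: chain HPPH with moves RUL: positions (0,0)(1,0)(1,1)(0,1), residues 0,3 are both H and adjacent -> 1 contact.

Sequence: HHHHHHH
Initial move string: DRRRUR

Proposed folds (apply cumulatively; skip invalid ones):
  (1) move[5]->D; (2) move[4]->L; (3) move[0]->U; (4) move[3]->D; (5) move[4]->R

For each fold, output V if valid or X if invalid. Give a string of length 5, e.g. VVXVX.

Initial: DRRRUR -> [(0, 0), (0, -1), (1, -1), (2, -1), (3, -1), (3, 0), (4, 0)]
Fold 1: move[5]->D => DRRRUD INVALID (collision), skipped
Fold 2: move[4]->L => DRRRLR INVALID (collision), skipped
Fold 3: move[0]->U => URRRUR VALID
Fold 4: move[3]->D => URRDUR INVALID (collision), skipped
Fold 5: move[4]->R => URRRRR VALID

Answer: XXVXV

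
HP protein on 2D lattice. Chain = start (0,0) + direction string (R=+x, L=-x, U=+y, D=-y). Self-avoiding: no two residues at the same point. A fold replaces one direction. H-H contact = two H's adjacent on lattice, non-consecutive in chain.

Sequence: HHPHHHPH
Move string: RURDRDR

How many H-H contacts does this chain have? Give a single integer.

Answer: 1

Derivation:
Positions: [(0, 0), (1, 0), (1, 1), (2, 1), (2, 0), (3, 0), (3, -1), (4, -1)]
H-H contact: residue 1 @(1,0) - residue 4 @(2, 0)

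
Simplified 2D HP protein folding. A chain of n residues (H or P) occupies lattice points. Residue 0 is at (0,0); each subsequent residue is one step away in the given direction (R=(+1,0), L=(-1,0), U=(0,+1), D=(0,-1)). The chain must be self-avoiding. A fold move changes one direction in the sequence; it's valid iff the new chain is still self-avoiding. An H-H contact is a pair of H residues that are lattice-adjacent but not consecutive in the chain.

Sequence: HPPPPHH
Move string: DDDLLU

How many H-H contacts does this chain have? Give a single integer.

Answer: 0

Derivation:
Positions: [(0, 0), (0, -1), (0, -2), (0, -3), (-1, -3), (-2, -3), (-2, -2)]
No H-H contacts found.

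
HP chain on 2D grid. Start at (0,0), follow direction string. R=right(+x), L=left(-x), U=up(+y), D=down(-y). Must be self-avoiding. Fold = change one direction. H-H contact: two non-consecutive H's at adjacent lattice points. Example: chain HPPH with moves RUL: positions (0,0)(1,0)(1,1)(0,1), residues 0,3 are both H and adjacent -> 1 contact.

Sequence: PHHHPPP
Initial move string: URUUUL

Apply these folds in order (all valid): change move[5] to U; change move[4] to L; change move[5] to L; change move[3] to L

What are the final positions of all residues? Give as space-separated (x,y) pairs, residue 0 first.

Initial moves: URUUUL
Fold: move[5]->U => URUUUU (positions: [(0, 0), (0, 1), (1, 1), (1, 2), (1, 3), (1, 4), (1, 5)])
Fold: move[4]->L => URUULU (positions: [(0, 0), (0, 1), (1, 1), (1, 2), (1, 3), (0, 3), (0, 4)])
Fold: move[5]->L => URUULL (positions: [(0, 0), (0, 1), (1, 1), (1, 2), (1, 3), (0, 3), (-1, 3)])
Fold: move[3]->L => URULLL (positions: [(0, 0), (0, 1), (1, 1), (1, 2), (0, 2), (-1, 2), (-2, 2)])

Answer: (0,0) (0,1) (1,1) (1,2) (0,2) (-1,2) (-2,2)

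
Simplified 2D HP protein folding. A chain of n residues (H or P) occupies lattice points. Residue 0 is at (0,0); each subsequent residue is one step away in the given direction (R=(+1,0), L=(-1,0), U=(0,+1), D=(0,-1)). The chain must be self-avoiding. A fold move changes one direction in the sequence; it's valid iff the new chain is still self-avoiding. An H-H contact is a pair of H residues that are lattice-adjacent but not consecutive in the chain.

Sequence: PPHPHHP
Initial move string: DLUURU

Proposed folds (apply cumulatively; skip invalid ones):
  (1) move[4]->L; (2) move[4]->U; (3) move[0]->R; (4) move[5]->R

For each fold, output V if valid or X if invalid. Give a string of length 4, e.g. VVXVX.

Initial: DLUURU -> [(0, 0), (0, -1), (-1, -1), (-1, 0), (-1, 1), (0, 1), (0, 2)]
Fold 1: move[4]->L => DLUULU VALID
Fold 2: move[4]->U => DLUUUU VALID
Fold 3: move[0]->R => RLUUUU INVALID (collision), skipped
Fold 4: move[5]->R => DLUUUR VALID

Answer: VVXV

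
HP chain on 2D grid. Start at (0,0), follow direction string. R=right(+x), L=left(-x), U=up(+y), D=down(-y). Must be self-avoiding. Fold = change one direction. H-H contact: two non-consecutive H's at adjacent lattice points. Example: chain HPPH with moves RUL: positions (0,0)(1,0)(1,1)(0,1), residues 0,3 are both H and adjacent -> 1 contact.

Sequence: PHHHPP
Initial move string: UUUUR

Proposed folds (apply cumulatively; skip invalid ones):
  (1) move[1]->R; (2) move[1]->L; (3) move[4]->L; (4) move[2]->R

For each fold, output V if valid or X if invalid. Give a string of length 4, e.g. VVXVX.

Initial: UUUUR -> [(0, 0), (0, 1), (0, 2), (0, 3), (0, 4), (1, 4)]
Fold 1: move[1]->R => URUUR VALID
Fold 2: move[1]->L => ULUUR VALID
Fold 3: move[4]->L => ULUUL VALID
Fold 4: move[2]->R => ULRUL INVALID (collision), skipped

Answer: VVVX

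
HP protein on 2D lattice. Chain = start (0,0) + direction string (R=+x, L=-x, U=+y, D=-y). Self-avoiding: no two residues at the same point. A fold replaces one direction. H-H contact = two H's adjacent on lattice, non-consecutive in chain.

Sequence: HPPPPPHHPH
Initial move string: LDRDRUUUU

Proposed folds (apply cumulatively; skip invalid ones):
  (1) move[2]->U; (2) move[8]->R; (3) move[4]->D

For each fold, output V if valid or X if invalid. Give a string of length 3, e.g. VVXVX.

Initial: LDRDRUUUU -> [(0, 0), (-1, 0), (-1, -1), (0, -1), (0, -2), (1, -2), (1, -1), (1, 0), (1, 1), (1, 2)]
Fold 1: move[2]->U => LDUDRUUUU INVALID (collision), skipped
Fold 2: move[8]->R => LDRDRUUUR VALID
Fold 3: move[4]->D => LDRDDUUUR INVALID (collision), skipped

Answer: XVX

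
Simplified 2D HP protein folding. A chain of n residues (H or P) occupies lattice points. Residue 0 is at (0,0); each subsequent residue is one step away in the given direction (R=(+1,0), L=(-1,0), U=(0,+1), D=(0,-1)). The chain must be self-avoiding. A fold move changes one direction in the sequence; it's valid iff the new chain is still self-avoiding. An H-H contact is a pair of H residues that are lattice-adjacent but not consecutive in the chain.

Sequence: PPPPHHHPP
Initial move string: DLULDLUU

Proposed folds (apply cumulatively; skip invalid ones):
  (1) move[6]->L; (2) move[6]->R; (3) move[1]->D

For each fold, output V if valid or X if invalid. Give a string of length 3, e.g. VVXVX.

Answer: VXX

Derivation:
Initial: DLULDLUU -> [(0, 0), (0, -1), (-1, -1), (-1, 0), (-2, 0), (-2, -1), (-3, -1), (-3, 0), (-3, 1)]
Fold 1: move[6]->L => DLULDLLU VALID
Fold 2: move[6]->R => DLULDLRU INVALID (collision), skipped
Fold 3: move[1]->D => DDULDLLU INVALID (collision), skipped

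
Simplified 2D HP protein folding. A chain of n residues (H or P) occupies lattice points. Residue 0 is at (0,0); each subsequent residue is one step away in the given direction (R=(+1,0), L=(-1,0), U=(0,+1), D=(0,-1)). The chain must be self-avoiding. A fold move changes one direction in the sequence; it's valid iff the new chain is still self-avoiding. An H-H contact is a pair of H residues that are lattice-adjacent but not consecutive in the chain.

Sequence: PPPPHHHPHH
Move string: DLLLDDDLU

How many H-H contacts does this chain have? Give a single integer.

Answer: 1

Derivation:
Positions: [(0, 0), (0, -1), (-1, -1), (-2, -1), (-3, -1), (-3, -2), (-3, -3), (-3, -4), (-4, -4), (-4, -3)]
H-H contact: residue 6 @(-3,-3) - residue 9 @(-4, -3)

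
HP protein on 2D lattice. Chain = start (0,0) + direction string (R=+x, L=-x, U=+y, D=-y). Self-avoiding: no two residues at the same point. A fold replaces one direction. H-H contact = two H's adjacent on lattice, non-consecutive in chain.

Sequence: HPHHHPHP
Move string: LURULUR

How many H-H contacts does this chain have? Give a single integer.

Answer: 1

Derivation:
Positions: [(0, 0), (-1, 0), (-1, 1), (0, 1), (0, 2), (-1, 2), (-1, 3), (0, 3)]
H-H contact: residue 0 @(0,0) - residue 3 @(0, 1)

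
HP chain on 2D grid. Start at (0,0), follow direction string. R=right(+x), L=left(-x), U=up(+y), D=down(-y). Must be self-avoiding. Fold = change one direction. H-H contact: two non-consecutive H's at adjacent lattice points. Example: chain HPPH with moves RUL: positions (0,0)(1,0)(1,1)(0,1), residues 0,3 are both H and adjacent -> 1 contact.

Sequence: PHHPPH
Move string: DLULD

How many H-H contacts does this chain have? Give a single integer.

Positions: [(0, 0), (0, -1), (-1, -1), (-1, 0), (-2, 0), (-2, -1)]
H-H contact: residue 2 @(-1,-1) - residue 5 @(-2, -1)

Answer: 1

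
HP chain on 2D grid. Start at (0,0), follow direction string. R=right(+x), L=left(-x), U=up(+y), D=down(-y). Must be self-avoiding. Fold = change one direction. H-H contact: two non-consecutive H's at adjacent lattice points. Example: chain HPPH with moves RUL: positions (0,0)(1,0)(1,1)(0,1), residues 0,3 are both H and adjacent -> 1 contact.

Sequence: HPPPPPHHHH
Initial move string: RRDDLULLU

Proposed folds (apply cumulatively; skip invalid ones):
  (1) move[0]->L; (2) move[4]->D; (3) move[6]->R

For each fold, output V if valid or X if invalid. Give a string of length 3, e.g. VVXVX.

Initial: RRDDLULLU -> [(0, 0), (1, 0), (2, 0), (2, -1), (2, -2), (1, -2), (1, -1), (0, -1), (-1, -1), (-1, 0)]
Fold 1: move[0]->L => LRDDLULLU INVALID (collision), skipped
Fold 2: move[4]->D => RRDDDULLU INVALID (collision), skipped
Fold 3: move[6]->R => RRDDLURLU INVALID (collision), skipped

Answer: XXX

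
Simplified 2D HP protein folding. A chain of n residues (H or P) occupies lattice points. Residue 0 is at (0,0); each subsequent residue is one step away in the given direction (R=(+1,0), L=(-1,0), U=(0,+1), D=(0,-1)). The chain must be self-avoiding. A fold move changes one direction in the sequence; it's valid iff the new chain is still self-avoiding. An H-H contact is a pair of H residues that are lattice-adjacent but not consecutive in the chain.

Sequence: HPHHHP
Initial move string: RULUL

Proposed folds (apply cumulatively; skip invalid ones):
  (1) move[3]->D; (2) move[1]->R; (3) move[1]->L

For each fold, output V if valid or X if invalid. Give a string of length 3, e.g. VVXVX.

Initial: RULUL -> [(0, 0), (1, 0), (1, 1), (0, 1), (0, 2), (-1, 2)]
Fold 1: move[3]->D => RULDL INVALID (collision), skipped
Fold 2: move[1]->R => RRLUL INVALID (collision), skipped
Fold 3: move[1]->L => RLLUL INVALID (collision), skipped

Answer: XXX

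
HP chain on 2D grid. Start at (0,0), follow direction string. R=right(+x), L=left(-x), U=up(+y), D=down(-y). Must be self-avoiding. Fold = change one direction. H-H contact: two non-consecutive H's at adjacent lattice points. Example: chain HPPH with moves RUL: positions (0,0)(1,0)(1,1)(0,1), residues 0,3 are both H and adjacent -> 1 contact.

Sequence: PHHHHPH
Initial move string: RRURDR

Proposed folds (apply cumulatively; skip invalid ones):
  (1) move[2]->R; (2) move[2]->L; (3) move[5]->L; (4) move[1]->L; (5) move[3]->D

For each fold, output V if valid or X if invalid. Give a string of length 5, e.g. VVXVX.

Initial: RRURDR -> [(0, 0), (1, 0), (2, 0), (2, 1), (3, 1), (3, 0), (4, 0)]
Fold 1: move[2]->R => RRRRDR VALID
Fold 2: move[2]->L => RRLRDR INVALID (collision), skipped
Fold 3: move[5]->L => RRRRDL VALID
Fold 4: move[1]->L => RLRRDL INVALID (collision), skipped
Fold 5: move[3]->D => RRRDDL VALID

Answer: VXVXV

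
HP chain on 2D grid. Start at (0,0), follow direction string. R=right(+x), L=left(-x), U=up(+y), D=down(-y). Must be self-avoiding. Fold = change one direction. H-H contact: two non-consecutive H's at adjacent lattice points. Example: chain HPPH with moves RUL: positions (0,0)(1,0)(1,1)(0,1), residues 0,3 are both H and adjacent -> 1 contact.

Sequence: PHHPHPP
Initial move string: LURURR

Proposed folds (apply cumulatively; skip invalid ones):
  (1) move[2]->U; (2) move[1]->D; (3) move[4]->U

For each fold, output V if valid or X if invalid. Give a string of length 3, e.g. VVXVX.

Answer: VXV

Derivation:
Initial: LURURR -> [(0, 0), (-1, 0), (-1, 1), (0, 1), (0, 2), (1, 2), (2, 2)]
Fold 1: move[2]->U => LUUURR VALID
Fold 2: move[1]->D => LDUURR INVALID (collision), skipped
Fold 3: move[4]->U => LUUUUR VALID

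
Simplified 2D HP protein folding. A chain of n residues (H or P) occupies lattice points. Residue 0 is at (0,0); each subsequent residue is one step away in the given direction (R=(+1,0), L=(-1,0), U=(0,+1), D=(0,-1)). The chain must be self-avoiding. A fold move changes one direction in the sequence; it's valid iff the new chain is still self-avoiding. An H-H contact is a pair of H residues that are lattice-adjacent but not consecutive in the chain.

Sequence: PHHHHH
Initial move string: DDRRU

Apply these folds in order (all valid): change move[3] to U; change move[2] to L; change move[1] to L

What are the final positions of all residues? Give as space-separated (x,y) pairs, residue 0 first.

Answer: (0,0) (0,-1) (-1,-1) (-2,-1) (-2,0) (-2,1)

Derivation:
Initial moves: DDRRU
Fold: move[3]->U => DDRUU (positions: [(0, 0), (0, -1), (0, -2), (1, -2), (1, -1), (1, 0)])
Fold: move[2]->L => DDLUU (positions: [(0, 0), (0, -1), (0, -2), (-1, -2), (-1, -1), (-1, 0)])
Fold: move[1]->L => DLLUU (positions: [(0, 0), (0, -1), (-1, -1), (-2, -1), (-2, 0), (-2, 1)])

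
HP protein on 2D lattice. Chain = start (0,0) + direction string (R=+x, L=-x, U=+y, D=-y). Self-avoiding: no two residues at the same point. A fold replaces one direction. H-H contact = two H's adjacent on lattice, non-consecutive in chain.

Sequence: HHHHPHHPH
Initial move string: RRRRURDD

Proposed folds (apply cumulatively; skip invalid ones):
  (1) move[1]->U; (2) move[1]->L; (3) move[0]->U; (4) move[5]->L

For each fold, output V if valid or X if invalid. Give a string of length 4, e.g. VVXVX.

Answer: VXVX

Derivation:
Initial: RRRRURDD -> [(0, 0), (1, 0), (2, 0), (3, 0), (4, 0), (4, 1), (5, 1), (5, 0), (5, -1)]
Fold 1: move[1]->U => RURRURDD VALID
Fold 2: move[1]->L => RLRRURDD INVALID (collision), skipped
Fold 3: move[0]->U => UURRURDD VALID
Fold 4: move[5]->L => UURRULDD INVALID (collision), skipped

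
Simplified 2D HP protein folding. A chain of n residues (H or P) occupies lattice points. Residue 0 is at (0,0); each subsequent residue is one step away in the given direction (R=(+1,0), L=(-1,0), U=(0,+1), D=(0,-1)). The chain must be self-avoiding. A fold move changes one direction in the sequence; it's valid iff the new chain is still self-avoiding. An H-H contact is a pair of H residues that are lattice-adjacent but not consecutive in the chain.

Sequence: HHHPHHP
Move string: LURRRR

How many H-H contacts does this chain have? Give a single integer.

Answer: 0

Derivation:
Positions: [(0, 0), (-1, 0), (-1, 1), (0, 1), (1, 1), (2, 1), (3, 1)]
No H-H contacts found.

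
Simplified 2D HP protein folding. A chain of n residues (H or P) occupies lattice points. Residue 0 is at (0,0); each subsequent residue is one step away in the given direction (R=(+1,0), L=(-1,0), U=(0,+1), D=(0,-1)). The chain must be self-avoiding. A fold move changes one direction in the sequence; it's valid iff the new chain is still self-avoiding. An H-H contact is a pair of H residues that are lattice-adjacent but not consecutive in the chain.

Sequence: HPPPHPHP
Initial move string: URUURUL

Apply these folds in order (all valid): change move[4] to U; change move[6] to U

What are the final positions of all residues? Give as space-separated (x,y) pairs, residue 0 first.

Initial moves: URUURUL
Fold: move[4]->U => URUUUUL (positions: [(0, 0), (0, 1), (1, 1), (1, 2), (1, 3), (1, 4), (1, 5), (0, 5)])
Fold: move[6]->U => URUUUUU (positions: [(0, 0), (0, 1), (1, 1), (1, 2), (1, 3), (1, 4), (1, 5), (1, 6)])

Answer: (0,0) (0,1) (1,1) (1,2) (1,3) (1,4) (1,5) (1,6)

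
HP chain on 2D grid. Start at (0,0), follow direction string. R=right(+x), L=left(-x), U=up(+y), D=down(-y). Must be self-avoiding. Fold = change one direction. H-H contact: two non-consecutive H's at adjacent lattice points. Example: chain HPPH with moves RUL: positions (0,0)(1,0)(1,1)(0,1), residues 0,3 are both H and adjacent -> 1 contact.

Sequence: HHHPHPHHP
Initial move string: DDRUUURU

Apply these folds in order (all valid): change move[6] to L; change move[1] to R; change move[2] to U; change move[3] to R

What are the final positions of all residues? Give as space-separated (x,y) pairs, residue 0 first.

Initial moves: DDRUUURU
Fold: move[6]->L => DDRUUULU (positions: [(0, 0), (0, -1), (0, -2), (1, -2), (1, -1), (1, 0), (1, 1), (0, 1), (0, 2)])
Fold: move[1]->R => DRRUUULU (positions: [(0, 0), (0, -1), (1, -1), (2, -1), (2, 0), (2, 1), (2, 2), (1, 2), (1, 3)])
Fold: move[2]->U => DRUUUULU (positions: [(0, 0), (0, -1), (1, -1), (1, 0), (1, 1), (1, 2), (1, 3), (0, 3), (0, 4)])
Fold: move[3]->R => DRURUULU (positions: [(0, 0), (0, -1), (1, -1), (1, 0), (2, 0), (2, 1), (2, 2), (1, 2), (1, 3)])

Answer: (0,0) (0,-1) (1,-1) (1,0) (2,0) (2,1) (2,2) (1,2) (1,3)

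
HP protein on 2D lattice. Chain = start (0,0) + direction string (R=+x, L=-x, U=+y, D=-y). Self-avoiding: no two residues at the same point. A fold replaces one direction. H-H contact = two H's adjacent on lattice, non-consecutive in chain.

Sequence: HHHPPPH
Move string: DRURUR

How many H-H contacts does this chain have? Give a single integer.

Positions: [(0, 0), (0, -1), (1, -1), (1, 0), (2, 0), (2, 1), (3, 1)]
No H-H contacts found.

Answer: 0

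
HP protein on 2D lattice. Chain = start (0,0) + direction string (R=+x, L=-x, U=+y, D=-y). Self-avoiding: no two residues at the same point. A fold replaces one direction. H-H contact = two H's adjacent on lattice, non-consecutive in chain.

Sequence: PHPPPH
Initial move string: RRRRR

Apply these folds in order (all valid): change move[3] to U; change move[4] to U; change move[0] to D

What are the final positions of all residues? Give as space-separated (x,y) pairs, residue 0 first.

Answer: (0,0) (0,-1) (1,-1) (2,-1) (2,0) (2,1)

Derivation:
Initial moves: RRRRR
Fold: move[3]->U => RRRUR (positions: [(0, 0), (1, 0), (2, 0), (3, 0), (3, 1), (4, 1)])
Fold: move[4]->U => RRRUU (positions: [(0, 0), (1, 0), (2, 0), (3, 0), (3, 1), (3, 2)])
Fold: move[0]->D => DRRUU (positions: [(0, 0), (0, -1), (1, -1), (2, -1), (2, 0), (2, 1)])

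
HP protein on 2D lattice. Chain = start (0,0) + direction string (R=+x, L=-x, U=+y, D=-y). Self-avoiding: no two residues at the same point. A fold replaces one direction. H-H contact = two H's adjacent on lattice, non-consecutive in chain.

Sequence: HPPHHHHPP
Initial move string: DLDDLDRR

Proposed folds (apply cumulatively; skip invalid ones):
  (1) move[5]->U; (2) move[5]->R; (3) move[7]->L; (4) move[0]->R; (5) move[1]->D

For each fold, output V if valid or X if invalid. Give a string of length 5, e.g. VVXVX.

Initial: DLDDLDRR -> [(0, 0), (0, -1), (-1, -1), (-1, -2), (-1, -3), (-2, -3), (-2, -4), (-1, -4), (0, -4)]
Fold 1: move[5]->U => DLDDLURR INVALID (collision), skipped
Fold 2: move[5]->R => DLDDLRRR INVALID (collision), skipped
Fold 3: move[7]->L => DLDDLDRL INVALID (collision), skipped
Fold 4: move[0]->R => RLDDLDRR INVALID (collision), skipped
Fold 5: move[1]->D => DDDDLDRR VALID

Answer: XXXXV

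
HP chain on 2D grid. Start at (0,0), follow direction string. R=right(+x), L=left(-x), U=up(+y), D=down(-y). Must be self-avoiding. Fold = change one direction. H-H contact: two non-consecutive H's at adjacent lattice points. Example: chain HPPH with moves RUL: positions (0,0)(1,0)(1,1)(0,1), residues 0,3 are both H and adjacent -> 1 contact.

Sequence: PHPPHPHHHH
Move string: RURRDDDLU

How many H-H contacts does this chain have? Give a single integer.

Positions: [(0, 0), (1, 0), (1, 1), (2, 1), (3, 1), (3, 0), (3, -1), (3, -2), (2, -2), (2, -1)]
H-H contact: residue 6 @(3,-1) - residue 9 @(2, -1)

Answer: 1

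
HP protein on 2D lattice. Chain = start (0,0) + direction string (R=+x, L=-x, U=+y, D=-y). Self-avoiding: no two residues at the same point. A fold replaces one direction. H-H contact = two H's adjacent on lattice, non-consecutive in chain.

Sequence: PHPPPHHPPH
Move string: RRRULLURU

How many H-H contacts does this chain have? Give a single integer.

Answer: 1

Derivation:
Positions: [(0, 0), (1, 0), (2, 0), (3, 0), (3, 1), (2, 1), (1, 1), (1, 2), (2, 2), (2, 3)]
H-H contact: residue 1 @(1,0) - residue 6 @(1, 1)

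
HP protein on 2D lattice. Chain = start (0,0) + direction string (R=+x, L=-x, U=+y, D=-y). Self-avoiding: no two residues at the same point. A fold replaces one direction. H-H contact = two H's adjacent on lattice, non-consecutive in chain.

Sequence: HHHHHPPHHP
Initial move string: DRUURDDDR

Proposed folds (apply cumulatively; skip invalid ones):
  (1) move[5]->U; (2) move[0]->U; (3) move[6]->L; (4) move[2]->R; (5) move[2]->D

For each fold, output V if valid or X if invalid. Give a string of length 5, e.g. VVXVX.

Answer: XVXVX

Derivation:
Initial: DRUURDDDR -> [(0, 0), (0, -1), (1, -1), (1, 0), (1, 1), (2, 1), (2, 0), (2, -1), (2, -2), (3, -2)]
Fold 1: move[5]->U => DRUURUDDR INVALID (collision), skipped
Fold 2: move[0]->U => URUURDDDR VALID
Fold 3: move[6]->L => URUURDLDR INVALID (collision), skipped
Fold 4: move[2]->R => URRURDDDR VALID
Fold 5: move[2]->D => URDURDDDR INVALID (collision), skipped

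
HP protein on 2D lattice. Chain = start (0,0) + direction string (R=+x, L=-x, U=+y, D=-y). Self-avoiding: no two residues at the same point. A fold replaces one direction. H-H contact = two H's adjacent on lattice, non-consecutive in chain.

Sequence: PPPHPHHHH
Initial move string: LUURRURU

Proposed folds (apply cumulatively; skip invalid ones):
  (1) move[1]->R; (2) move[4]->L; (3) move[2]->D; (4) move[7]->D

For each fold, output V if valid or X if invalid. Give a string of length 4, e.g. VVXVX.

Answer: XXXV

Derivation:
Initial: LUURRURU -> [(0, 0), (-1, 0), (-1, 1), (-1, 2), (0, 2), (1, 2), (1, 3), (2, 3), (2, 4)]
Fold 1: move[1]->R => LRURRURU INVALID (collision), skipped
Fold 2: move[4]->L => LUURLURU INVALID (collision), skipped
Fold 3: move[2]->D => LUDRRURU INVALID (collision), skipped
Fold 4: move[7]->D => LUURRURD VALID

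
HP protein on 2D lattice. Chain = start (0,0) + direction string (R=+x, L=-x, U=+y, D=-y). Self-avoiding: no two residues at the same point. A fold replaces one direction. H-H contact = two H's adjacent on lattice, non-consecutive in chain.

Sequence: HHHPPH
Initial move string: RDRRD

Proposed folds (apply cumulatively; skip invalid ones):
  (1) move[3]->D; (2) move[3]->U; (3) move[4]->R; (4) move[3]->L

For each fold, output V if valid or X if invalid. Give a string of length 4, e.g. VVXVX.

Answer: VXVX

Derivation:
Initial: RDRRD -> [(0, 0), (1, 0), (1, -1), (2, -1), (3, -1), (3, -2)]
Fold 1: move[3]->D => RDRDD VALID
Fold 2: move[3]->U => RDRUD INVALID (collision), skipped
Fold 3: move[4]->R => RDRDR VALID
Fold 4: move[3]->L => RDRLR INVALID (collision), skipped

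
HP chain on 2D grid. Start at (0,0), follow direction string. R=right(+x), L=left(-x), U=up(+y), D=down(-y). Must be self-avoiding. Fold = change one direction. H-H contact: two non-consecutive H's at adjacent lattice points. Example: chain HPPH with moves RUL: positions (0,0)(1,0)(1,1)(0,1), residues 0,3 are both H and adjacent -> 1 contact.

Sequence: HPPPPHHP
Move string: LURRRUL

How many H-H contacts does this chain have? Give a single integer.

Answer: 0

Derivation:
Positions: [(0, 0), (-1, 0), (-1, 1), (0, 1), (1, 1), (2, 1), (2, 2), (1, 2)]
No H-H contacts found.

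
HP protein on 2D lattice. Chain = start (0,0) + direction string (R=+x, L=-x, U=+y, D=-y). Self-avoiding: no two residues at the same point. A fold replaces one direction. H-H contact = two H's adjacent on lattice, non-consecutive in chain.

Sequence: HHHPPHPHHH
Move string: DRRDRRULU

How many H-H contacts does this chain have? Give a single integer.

Positions: [(0, 0), (0, -1), (1, -1), (2, -1), (2, -2), (3, -2), (4, -2), (4, -1), (3, -1), (3, 0)]
H-H contact: residue 5 @(3,-2) - residue 8 @(3, -1)

Answer: 1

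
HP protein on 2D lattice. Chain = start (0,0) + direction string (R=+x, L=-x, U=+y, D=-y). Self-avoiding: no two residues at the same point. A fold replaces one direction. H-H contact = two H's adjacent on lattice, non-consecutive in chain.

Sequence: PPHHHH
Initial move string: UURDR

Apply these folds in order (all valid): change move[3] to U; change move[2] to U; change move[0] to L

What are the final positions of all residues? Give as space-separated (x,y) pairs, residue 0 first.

Answer: (0,0) (-1,0) (-1,1) (-1,2) (-1,3) (0,3)

Derivation:
Initial moves: UURDR
Fold: move[3]->U => UURUR (positions: [(0, 0), (0, 1), (0, 2), (1, 2), (1, 3), (2, 3)])
Fold: move[2]->U => UUUUR (positions: [(0, 0), (0, 1), (0, 2), (0, 3), (0, 4), (1, 4)])
Fold: move[0]->L => LUUUR (positions: [(0, 0), (-1, 0), (-1, 1), (-1, 2), (-1, 3), (0, 3)])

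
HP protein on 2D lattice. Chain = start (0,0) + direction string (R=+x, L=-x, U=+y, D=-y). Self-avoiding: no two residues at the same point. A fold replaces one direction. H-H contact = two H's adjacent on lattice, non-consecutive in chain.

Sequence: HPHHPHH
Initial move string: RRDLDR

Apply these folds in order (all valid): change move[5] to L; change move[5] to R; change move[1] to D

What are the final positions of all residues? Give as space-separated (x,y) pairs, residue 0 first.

Answer: (0,0) (1,0) (1,-1) (1,-2) (0,-2) (0,-3) (1,-3)

Derivation:
Initial moves: RRDLDR
Fold: move[5]->L => RRDLDL (positions: [(0, 0), (1, 0), (2, 0), (2, -1), (1, -1), (1, -2), (0, -2)])
Fold: move[5]->R => RRDLDR (positions: [(0, 0), (1, 0), (2, 0), (2, -1), (1, -1), (1, -2), (2, -2)])
Fold: move[1]->D => RDDLDR (positions: [(0, 0), (1, 0), (1, -1), (1, -2), (0, -2), (0, -3), (1, -3)])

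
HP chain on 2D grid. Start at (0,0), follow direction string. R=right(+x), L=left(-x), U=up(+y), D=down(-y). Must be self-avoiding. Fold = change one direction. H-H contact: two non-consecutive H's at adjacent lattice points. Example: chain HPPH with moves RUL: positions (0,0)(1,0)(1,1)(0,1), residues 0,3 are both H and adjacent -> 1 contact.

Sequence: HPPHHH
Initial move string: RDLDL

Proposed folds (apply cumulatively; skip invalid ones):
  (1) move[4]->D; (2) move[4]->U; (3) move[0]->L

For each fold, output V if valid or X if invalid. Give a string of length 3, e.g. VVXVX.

Answer: VXV

Derivation:
Initial: RDLDL -> [(0, 0), (1, 0), (1, -1), (0, -1), (0, -2), (-1, -2)]
Fold 1: move[4]->D => RDLDD VALID
Fold 2: move[4]->U => RDLDU INVALID (collision), skipped
Fold 3: move[0]->L => LDLDD VALID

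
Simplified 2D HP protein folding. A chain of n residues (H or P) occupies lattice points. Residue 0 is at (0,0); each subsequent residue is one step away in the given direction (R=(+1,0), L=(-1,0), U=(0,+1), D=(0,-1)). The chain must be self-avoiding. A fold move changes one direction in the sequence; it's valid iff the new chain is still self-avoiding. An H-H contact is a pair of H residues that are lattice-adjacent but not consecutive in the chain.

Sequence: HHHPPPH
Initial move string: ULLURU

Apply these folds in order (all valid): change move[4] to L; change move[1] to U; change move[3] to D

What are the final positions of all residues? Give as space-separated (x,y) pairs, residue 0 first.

Answer: (0,0) (0,1) (0,2) (-1,2) (-1,1) (-2,1) (-2,2)

Derivation:
Initial moves: ULLURU
Fold: move[4]->L => ULLULU (positions: [(0, 0), (0, 1), (-1, 1), (-2, 1), (-2, 2), (-3, 2), (-3, 3)])
Fold: move[1]->U => UULULU (positions: [(0, 0), (0, 1), (0, 2), (-1, 2), (-1, 3), (-2, 3), (-2, 4)])
Fold: move[3]->D => UULDLU (positions: [(0, 0), (0, 1), (0, 2), (-1, 2), (-1, 1), (-2, 1), (-2, 2)])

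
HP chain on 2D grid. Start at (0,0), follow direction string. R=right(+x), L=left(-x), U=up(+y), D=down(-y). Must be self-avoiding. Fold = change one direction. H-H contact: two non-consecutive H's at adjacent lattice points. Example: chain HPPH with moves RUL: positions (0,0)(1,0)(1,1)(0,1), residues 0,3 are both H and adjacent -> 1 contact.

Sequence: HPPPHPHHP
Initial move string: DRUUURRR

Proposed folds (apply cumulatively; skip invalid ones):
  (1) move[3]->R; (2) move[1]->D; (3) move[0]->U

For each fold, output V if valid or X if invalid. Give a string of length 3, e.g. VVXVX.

Answer: VXV

Derivation:
Initial: DRUUURRR -> [(0, 0), (0, -1), (1, -1), (1, 0), (1, 1), (1, 2), (2, 2), (3, 2), (4, 2)]
Fold 1: move[3]->R => DRURURRR VALID
Fold 2: move[1]->D => DDURURRR INVALID (collision), skipped
Fold 3: move[0]->U => URURURRR VALID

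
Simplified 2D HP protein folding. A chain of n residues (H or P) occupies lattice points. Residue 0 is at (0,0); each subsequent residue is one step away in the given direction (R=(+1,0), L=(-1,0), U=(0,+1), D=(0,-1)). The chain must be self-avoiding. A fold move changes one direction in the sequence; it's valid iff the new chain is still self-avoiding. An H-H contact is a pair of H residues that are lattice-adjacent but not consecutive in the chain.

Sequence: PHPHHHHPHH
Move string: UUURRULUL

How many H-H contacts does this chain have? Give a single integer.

Answer: 0

Derivation:
Positions: [(0, 0), (0, 1), (0, 2), (0, 3), (1, 3), (2, 3), (2, 4), (1, 4), (1, 5), (0, 5)]
No H-H contacts found.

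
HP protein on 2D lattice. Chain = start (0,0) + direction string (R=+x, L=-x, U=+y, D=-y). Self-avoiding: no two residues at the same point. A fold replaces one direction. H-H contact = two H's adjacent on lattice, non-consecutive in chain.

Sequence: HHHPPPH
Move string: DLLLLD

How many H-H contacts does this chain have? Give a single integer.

Answer: 0

Derivation:
Positions: [(0, 0), (0, -1), (-1, -1), (-2, -1), (-3, -1), (-4, -1), (-4, -2)]
No H-H contacts found.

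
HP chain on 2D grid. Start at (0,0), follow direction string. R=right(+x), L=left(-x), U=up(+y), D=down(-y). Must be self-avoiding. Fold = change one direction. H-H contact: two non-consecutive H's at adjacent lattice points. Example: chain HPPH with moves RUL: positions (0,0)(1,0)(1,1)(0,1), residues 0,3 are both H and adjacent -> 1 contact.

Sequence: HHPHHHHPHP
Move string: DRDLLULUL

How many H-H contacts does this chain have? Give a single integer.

Answer: 2

Derivation:
Positions: [(0, 0), (0, -1), (1, -1), (1, -2), (0, -2), (-1, -2), (-1, -1), (-2, -1), (-2, 0), (-3, 0)]
H-H contact: residue 1 @(0,-1) - residue 6 @(-1, -1)
H-H contact: residue 1 @(0,-1) - residue 4 @(0, -2)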